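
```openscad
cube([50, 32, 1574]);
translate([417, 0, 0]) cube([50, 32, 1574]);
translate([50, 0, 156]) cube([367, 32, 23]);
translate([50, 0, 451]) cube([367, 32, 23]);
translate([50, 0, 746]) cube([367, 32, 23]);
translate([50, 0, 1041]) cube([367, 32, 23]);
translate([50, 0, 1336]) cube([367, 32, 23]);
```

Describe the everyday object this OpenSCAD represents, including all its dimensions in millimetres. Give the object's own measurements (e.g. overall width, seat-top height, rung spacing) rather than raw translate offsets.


A straight ladder. Two 50×32 mm vertical rails, 1574 mm tall, stand 467 mm apart (outside-to-outside) with their front faces coplanar on the −y side. 5 rungs, each 32 mm deep and 23 mm tall, span between the inner faces of the rails, front faces flush with the rails. The lowest rung's underside is at z = 156 mm and rungs are spaced 295 mm apart (underside to underside).


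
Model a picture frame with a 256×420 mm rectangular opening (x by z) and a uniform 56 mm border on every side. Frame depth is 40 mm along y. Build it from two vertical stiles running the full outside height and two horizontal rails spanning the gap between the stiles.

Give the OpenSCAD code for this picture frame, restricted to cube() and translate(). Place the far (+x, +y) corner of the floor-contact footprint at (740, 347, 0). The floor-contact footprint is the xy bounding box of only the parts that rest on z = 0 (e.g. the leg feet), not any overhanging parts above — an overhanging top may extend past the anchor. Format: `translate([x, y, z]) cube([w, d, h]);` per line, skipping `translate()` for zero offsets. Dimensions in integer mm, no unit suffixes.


translate([372, 307, 0]) cube([56, 40, 532]);
translate([684, 307, 0]) cube([56, 40, 532]);
translate([428, 307, 0]) cube([256, 40, 56]);
translate([428, 307, 476]) cube([256, 40, 56]);


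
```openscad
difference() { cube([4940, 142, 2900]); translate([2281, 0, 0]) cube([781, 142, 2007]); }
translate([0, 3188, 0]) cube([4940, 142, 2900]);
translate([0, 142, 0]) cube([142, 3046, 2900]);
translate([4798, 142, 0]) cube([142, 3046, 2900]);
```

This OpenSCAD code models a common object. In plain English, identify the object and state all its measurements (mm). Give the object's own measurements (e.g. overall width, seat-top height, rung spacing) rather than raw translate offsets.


A single room: four walls, each 2900 mm tall and 142 mm thick, enclosing an outside footprint 4940×3330 mm (x × y), no floor or roof. The front and back walls (−y and +y sides) run the full x-width; the side walls fit between their inner faces. A door opening 781 mm wide and 2007 mm tall is cut through the front wall from the floor up, its −x edge 2281 mm from the wall's −x end.


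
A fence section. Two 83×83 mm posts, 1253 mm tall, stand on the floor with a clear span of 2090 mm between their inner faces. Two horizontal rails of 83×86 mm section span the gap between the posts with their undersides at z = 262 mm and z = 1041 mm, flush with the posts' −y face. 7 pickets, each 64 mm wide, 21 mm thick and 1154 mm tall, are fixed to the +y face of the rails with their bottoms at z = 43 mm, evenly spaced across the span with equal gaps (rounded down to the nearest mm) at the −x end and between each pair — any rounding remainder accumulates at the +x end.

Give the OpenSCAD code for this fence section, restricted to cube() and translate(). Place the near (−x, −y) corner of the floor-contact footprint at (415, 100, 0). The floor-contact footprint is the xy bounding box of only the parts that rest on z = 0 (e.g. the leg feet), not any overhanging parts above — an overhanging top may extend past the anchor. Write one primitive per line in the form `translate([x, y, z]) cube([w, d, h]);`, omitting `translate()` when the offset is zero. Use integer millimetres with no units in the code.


translate([415, 100, 0]) cube([83, 83, 1253]);
translate([2588, 100, 0]) cube([83, 83, 1253]);
translate([498, 100, 262]) cube([2090, 83, 86]);
translate([498, 100, 1041]) cube([2090, 83, 86]);
translate([703, 183, 43]) cube([64, 21, 1154]);
translate([972, 183, 43]) cube([64, 21, 1154]);
translate([1241, 183, 43]) cube([64, 21, 1154]);
translate([1510, 183, 43]) cube([64, 21, 1154]);
translate([1779, 183, 43]) cube([64, 21, 1154]);
translate([2048, 183, 43]) cube([64, 21, 1154]);
translate([2317, 183, 43]) cube([64, 21, 1154]);


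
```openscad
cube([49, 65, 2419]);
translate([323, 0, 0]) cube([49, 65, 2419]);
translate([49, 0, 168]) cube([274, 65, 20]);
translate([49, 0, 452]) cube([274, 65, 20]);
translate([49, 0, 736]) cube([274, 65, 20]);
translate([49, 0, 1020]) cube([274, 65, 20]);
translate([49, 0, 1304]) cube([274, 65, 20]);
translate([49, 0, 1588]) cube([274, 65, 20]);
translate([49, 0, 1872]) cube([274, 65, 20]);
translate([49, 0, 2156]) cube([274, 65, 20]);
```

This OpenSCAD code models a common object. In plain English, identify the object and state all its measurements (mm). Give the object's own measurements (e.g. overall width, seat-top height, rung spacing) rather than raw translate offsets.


A straight ladder. Two 49×65 mm vertical rails, 2419 mm tall, stand 372 mm apart (outside-to-outside) with their front faces coplanar on the −y side. 8 rungs, each 65 mm deep and 20 mm tall, span between the inner faces of the rails, front faces flush with the rails. The lowest rung's underside is at z = 168 mm and rungs are spaced 284 mm apart (underside to underside).


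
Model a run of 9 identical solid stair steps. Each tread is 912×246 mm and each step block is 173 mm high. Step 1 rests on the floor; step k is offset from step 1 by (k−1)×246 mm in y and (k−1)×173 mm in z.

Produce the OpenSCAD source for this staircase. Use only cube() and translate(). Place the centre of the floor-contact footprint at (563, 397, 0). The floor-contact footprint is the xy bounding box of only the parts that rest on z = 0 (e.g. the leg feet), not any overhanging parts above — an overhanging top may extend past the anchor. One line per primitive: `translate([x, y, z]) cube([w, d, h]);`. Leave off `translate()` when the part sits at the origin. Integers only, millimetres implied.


translate([107, 274, 0]) cube([912, 246, 173]);
translate([107, 520, 173]) cube([912, 246, 173]);
translate([107, 766, 346]) cube([912, 246, 173]);
translate([107, 1012, 519]) cube([912, 246, 173]);
translate([107, 1258, 692]) cube([912, 246, 173]);
translate([107, 1504, 865]) cube([912, 246, 173]);
translate([107, 1750, 1038]) cube([912, 246, 173]);
translate([107, 1996, 1211]) cube([912, 246, 173]);
translate([107, 2242, 1384]) cube([912, 246, 173]);


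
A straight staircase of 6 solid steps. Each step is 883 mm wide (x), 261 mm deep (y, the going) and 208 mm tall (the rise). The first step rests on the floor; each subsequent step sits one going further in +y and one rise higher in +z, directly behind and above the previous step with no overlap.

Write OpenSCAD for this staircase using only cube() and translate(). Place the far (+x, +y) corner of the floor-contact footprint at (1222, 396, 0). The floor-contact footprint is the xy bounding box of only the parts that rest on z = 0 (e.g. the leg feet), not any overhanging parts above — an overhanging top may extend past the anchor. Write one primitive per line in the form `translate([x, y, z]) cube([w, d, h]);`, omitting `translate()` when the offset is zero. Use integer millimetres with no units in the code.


translate([339, 135, 0]) cube([883, 261, 208]);
translate([339, 396, 208]) cube([883, 261, 208]);
translate([339, 657, 416]) cube([883, 261, 208]);
translate([339, 918, 624]) cube([883, 261, 208]);
translate([339, 1179, 832]) cube([883, 261, 208]);
translate([339, 1440, 1040]) cube([883, 261, 208]);


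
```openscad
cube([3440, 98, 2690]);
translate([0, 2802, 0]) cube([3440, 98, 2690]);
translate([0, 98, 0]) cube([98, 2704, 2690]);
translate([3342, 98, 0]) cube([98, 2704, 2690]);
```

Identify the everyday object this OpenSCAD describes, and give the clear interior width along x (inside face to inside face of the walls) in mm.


A house (or room) frame. The interior width is 3244 mm.

Four 2690 mm walls enclosing a rectangle with no floor or roof — a room or house frame. Outside width is 3440 mm and wall thickness is 98 mm, so the interior width is 3440 − 2 × 98 = 3244 mm.


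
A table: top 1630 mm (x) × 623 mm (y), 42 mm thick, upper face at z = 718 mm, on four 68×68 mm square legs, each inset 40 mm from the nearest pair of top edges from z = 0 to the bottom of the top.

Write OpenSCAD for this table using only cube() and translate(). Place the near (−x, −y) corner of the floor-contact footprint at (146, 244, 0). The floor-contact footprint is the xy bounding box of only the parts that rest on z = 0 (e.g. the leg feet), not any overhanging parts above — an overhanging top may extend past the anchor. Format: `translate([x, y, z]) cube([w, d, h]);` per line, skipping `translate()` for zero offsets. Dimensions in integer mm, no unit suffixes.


translate([106, 204, 676]) cube([1630, 623, 42]);
translate([146, 244, 0]) cube([68, 68, 676]);
translate([1628, 244, 0]) cube([68, 68, 676]);
translate([146, 719, 0]) cube([68, 68, 676]);
translate([1628, 719, 0]) cube([68, 68, 676]);


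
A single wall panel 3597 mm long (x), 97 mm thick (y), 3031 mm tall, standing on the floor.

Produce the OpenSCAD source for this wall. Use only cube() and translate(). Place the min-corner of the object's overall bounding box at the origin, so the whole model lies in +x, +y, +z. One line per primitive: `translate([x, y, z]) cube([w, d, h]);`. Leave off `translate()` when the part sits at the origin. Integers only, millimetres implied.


cube([3597, 97, 3031]);


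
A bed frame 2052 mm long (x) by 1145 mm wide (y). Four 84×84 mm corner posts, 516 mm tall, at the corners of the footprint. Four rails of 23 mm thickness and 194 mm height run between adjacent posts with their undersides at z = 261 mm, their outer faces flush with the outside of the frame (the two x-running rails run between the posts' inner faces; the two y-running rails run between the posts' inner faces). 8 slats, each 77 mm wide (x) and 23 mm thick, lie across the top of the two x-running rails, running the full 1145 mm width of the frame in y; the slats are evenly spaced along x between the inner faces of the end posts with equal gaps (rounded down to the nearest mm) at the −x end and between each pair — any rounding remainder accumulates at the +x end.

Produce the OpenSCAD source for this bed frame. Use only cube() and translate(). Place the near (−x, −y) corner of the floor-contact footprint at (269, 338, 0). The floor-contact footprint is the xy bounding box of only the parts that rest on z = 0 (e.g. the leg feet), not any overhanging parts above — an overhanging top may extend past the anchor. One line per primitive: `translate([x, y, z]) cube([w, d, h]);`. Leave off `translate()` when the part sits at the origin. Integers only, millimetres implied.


translate([269, 338, 0]) cube([84, 84, 516]);
translate([269, 1399, 0]) cube([84, 84, 516]);
translate([2237, 338, 0]) cube([84, 84, 516]);
translate([2237, 1399, 0]) cube([84, 84, 516]);
translate([353, 338, 261]) cube([1884, 23, 194]);
translate([353, 1460, 261]) cube([1884, 23, 194]);
translate([269, 422, 261]) cube([23, 977, 194]);
translate([2298, 422, 261]) cube([23, 977, 194]);
translate([493, 338, 455]) cube([77, 1145, 23]);
translate([710, 338, 455]) cube([77, 1145, 23]);
translate([927, 338, 455]) cube([77, 1145, 23]);
translate([1144, 338, 455]) cube([77, 1145, 23]);
translate([1361, 338, 455]) cube([77, 1145, 23]);
translate([1578, 338, 455]) cube([77, 1145, 23]);
translate([1795, 338, 455]) cube([77, 1145, 23]);
translate([2012, 338, 455]) cube([77, 1145, 23]);


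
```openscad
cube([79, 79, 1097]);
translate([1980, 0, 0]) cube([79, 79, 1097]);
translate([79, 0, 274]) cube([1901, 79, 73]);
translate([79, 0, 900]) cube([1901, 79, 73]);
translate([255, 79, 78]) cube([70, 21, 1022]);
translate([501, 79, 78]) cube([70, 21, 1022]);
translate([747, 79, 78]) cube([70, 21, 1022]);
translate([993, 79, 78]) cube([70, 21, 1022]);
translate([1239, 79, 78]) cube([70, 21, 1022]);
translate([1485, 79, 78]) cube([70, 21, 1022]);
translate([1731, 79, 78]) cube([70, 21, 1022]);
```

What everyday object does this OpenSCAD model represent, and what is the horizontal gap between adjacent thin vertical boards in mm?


A fence section. The picket gap is 176 mm.

Two posts, two rails, 7 pickets — a fence section. Span 1901 mm holds 7 pickets of 70 mm with 8 equal gaps: ⌊(1901 − 7·70) / 8⌋ = 176 mm.


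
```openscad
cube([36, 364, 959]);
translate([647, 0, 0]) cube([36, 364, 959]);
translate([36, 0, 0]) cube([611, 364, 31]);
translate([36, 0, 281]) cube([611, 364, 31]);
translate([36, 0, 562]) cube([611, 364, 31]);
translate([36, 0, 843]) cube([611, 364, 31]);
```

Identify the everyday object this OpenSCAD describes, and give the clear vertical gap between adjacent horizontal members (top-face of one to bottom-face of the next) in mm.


A bookshelf. The clear shelf gap is 250 mm.

Two tall side panels with 4 horizontal boards between them — a bookshelf. The first two shelf undersides are at z = 0 and z = 281; with shelf thickness 31, the clear gap is 281 − 0 − 31 = 250 mm.


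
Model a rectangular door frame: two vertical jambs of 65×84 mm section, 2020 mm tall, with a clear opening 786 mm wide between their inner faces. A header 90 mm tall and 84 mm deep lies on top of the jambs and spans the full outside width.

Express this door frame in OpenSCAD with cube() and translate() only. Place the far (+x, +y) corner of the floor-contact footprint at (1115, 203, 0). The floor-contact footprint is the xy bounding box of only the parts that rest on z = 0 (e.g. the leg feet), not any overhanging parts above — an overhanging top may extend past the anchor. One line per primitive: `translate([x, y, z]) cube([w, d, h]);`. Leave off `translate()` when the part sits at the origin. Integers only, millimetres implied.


translate([199, 119, 0]) cube([65, 84, 2020]);
translate([1050, 119, 0]) cube([65, 84, 2020]);
translate([199, 119, 2020]) cube([916, 84, 90]);


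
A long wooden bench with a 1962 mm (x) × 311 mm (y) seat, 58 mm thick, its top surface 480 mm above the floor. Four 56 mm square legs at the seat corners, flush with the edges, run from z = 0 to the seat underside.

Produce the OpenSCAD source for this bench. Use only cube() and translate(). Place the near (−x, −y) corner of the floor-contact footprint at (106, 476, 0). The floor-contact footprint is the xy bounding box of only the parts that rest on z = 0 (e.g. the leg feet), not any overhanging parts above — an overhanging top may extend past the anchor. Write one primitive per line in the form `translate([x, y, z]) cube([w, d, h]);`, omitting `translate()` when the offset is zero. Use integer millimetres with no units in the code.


// leg_h = 480 − 58 = 422
translate([106, 476, 422]) cube([1962, 311, 58]);
translate([106, 476, 0]) cube([56, 56, 422]);
translate([106, 731, 0]) cube([56, 56, 422]);
translate([2012, 476, 0]) cube([56, 56, 422]);
translate([2012, 731, 0]) cube([56, 56, 422]);


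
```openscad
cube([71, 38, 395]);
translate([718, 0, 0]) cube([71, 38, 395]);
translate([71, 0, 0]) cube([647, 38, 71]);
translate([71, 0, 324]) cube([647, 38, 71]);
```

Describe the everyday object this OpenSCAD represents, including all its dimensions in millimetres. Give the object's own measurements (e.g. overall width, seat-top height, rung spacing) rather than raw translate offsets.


A rectangular picture frame lying in the x–z plane (depth along y). The opening is 647 mm wide (x) by 253 mm tall (z), surrounded by a border 71 mm wide on all four sides. The frame is 38 mm deep and is made of two full-height vertical stiles with two horizontal rails fitted between them.


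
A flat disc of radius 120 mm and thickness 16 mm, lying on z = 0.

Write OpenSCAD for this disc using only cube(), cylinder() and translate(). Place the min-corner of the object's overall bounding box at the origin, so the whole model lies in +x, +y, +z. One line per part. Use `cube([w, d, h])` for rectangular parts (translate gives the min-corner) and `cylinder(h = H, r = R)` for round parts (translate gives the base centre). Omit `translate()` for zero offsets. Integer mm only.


translate([120, 120, 0]) cylinder(h = 16, r = 120);


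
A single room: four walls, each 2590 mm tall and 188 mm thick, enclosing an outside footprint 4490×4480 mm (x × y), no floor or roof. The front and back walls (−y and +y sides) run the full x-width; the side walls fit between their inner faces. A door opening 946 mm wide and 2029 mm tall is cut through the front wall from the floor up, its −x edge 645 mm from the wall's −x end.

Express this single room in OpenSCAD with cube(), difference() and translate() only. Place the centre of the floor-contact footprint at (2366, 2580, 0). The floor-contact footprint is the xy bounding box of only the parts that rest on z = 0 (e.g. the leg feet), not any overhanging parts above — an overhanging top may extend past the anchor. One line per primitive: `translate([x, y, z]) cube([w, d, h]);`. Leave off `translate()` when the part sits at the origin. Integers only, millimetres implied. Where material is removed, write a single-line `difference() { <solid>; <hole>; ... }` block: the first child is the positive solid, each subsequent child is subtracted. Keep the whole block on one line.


difference() { translate([121, 340, 0]) cube([4490, 188, 2590]); translate([766, 340, 0]) cube([946, 188, 2029]); }
translate([121, 4632, 0]) cube([4490, 188, 2590]);
translate([121, 528, 0]) cube([188, 4104, 2590]);
translate([4423, 528, 0]) cube([188, 4104, 2590]);


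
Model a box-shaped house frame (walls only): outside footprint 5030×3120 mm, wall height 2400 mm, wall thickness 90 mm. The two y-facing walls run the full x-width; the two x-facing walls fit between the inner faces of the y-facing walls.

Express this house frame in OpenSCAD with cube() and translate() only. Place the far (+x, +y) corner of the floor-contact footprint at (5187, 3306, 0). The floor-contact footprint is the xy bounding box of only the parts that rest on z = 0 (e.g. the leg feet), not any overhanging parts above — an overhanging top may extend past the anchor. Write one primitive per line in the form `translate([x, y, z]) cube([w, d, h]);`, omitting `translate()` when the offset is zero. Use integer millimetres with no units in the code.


translate([157, 186, 0]) cube([5030, 90, 2400]);
translate([157, 3216, 0]) cube([5030, 90, 2400]);
translate([157, 276, 0]) cube([90, 2940, 2400]);
translate([5097, 276, 0]) cube([90, 2940, 2400]);


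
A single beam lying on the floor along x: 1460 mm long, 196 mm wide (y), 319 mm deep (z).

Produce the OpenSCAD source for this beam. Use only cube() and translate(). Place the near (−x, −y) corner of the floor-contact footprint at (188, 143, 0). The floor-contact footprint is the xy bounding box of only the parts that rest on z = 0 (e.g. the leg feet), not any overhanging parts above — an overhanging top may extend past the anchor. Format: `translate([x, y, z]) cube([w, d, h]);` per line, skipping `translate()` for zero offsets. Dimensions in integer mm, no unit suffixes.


translate([188, 143, 0]) cube([1460, 196, 319]);


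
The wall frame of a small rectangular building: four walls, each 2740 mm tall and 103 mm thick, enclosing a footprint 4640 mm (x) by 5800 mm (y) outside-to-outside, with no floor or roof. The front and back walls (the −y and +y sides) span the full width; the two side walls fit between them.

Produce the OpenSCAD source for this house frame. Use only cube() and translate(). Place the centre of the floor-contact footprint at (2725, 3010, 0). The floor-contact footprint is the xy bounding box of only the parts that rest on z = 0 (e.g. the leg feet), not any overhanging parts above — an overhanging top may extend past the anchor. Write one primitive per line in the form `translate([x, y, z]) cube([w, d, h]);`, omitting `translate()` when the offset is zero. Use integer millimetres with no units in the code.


translate([405, 110, 0]) cube([4640, 103, 2740]);
translate([405, 5807, 0]) cube([4640, 103, 2740]);
translate([405, 213, 0]) cube([103, 5594, 2740]);
translate([4942, 213, 0]) cube([103, 5594, 2740]);


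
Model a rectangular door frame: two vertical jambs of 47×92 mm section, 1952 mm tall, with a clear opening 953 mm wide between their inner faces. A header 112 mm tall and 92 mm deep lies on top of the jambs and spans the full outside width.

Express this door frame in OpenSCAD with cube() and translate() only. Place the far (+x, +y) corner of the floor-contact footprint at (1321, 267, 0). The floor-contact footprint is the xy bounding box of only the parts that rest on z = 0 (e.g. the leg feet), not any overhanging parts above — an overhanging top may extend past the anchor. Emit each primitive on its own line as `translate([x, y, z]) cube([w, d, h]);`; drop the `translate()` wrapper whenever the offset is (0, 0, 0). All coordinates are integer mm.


translate([274, 175, 0]) cube([47, 92, 1952]);
translate([1274, 175, 0]) cube([47, 92, 1952]);
translate([274, 175, 1952]) cube([1047, 92, 112]);


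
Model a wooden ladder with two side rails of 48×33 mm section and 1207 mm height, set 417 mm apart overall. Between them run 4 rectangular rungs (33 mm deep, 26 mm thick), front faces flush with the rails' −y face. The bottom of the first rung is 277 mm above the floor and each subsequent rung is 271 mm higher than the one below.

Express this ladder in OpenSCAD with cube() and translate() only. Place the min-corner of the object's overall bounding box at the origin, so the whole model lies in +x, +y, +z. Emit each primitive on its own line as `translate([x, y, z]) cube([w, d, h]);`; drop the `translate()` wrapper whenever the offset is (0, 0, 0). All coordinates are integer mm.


cube([48, 33, 1207]);
translate([369, 0, 0]) cube([48, 33, 1207]);
translate([48, 0, 277]) cube([321, 33, 26]);
translate([48, 0, 548]) cube([321, 33, 26]);
translate([48, 0, 819]) cube([321, 33, 26]);
translate([48, 0, 1090]) cube([321, 33, 26]);


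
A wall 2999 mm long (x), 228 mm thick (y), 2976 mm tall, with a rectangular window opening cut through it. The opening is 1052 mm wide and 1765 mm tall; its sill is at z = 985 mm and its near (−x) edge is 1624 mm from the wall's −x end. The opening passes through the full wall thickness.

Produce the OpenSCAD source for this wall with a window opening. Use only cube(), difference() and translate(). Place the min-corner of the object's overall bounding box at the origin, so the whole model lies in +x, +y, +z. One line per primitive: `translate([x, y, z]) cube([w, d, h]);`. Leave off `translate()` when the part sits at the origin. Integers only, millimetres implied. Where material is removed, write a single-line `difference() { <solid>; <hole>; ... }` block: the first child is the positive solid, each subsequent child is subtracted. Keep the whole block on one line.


difference() { cube([2999, 228, 2976]); translate([1624, 0, 985]) cube([1052, 228, 1765]); }


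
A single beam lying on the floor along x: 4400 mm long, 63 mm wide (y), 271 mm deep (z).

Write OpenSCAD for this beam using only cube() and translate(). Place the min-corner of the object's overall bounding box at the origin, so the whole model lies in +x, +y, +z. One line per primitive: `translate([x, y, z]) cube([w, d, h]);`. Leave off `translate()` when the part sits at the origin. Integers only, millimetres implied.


cube([4400, 63, 271]);


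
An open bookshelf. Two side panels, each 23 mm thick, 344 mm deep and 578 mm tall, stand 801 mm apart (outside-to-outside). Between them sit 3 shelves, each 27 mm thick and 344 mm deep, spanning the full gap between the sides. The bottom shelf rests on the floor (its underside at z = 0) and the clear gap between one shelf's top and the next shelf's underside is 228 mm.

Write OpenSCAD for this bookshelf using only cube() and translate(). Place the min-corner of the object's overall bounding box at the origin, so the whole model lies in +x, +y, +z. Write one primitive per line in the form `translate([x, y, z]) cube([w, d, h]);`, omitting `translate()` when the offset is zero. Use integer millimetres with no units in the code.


cube([23, 344, 578]);
translate([778, 0, 0]) cube([23, 344, 578]);
translate([23, 0, 0]) cube([755, 344, 27]);
translate([23, 0, 255]) cube([755, 344, 27]);
translate([23, 0, 510]) cube([755, 344, 27]);


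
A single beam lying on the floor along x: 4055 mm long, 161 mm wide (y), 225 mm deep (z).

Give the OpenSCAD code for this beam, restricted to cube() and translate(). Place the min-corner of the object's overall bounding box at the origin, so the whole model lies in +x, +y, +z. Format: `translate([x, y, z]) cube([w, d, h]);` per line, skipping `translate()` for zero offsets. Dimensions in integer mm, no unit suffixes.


cube([4055, 161, 225]);


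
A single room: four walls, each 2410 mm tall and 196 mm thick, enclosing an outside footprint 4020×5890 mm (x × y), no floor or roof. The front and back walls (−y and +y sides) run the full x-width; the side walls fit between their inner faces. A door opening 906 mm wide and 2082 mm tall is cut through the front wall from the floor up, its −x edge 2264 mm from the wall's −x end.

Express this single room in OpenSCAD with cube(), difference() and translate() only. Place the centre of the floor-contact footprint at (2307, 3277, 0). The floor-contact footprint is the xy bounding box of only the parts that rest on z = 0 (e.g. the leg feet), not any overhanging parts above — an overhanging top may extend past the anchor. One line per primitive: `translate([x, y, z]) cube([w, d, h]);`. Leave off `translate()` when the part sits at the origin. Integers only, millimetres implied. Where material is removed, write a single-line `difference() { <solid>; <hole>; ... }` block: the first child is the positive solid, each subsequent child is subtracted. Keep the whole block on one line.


difference() { translate([297, 332, 0]) cube([4020, 196, 2410]); translate([2561, 332, 0]) cube([906, 196, 2082]); }
translate([297, 6026, 0]) cube([4020, 196, 2410]);
translate([297, 528, 0]) cube([196, 5498, 2410]);
translate([4121, 528, 0]) cube([196, 5498, 2410]);


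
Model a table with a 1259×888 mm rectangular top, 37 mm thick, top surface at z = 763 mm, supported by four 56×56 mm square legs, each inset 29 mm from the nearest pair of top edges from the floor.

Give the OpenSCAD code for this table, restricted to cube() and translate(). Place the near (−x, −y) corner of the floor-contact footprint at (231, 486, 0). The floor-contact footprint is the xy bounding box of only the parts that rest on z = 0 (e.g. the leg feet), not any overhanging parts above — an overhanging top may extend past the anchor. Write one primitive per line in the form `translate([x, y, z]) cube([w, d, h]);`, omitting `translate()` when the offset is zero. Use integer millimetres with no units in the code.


translate([202, 457, 726]) cube([1259, 888, 37]);
translate([231, 486, 0]) cube([56, 56, 726]);
translate([1376, 486, 0]) cube([56, 56, 726]);
translate([231, 1260, 0]) cube([56, 56, 726]);
translate([1376, 1260, 0]) cube([56, 56, 726]);


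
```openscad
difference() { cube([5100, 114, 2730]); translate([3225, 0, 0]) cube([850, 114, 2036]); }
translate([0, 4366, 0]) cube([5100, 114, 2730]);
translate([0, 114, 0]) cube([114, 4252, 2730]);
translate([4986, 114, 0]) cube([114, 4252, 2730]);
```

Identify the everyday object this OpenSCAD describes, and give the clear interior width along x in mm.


A single room. The interior width is 4872 mm.

Four walls enclosing a rectangle with a door in the front wall — a room. Outside width 5100 minus two 114 mm walls gives 4872 mm.


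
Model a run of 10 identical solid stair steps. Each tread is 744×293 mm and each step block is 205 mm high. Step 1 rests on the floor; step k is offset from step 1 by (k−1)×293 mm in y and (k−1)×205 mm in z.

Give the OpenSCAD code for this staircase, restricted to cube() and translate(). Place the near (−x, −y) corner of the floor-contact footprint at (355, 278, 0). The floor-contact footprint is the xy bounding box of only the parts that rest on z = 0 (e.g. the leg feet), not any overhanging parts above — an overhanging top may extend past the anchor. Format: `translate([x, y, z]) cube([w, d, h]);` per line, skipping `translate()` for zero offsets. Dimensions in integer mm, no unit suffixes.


translate([355, 278, 0]) cube([744, 293, 205]);
translate([355, 571, 205]) cube([744, 293, 205]);
translate([355, 864, 410]) cube([744, 293, 205]);
translate([355, 1157, 615]) cube([744, 293, 205]);
translate([355, 1450, 820]) cube([744, 293, 205]);
translate([355, 1743, 1025]) cube([744, 293, 205]);
translate([355, 2036, 1230]) cube([744, 293, 205]);
translate([355, 2329, 1435]) cube([744, 293, 205]);
translate([355, 2622, 1640]) cube([744, 293, 205]);
translate([355, 2915, 1845]) cube([744, 293, 205]);


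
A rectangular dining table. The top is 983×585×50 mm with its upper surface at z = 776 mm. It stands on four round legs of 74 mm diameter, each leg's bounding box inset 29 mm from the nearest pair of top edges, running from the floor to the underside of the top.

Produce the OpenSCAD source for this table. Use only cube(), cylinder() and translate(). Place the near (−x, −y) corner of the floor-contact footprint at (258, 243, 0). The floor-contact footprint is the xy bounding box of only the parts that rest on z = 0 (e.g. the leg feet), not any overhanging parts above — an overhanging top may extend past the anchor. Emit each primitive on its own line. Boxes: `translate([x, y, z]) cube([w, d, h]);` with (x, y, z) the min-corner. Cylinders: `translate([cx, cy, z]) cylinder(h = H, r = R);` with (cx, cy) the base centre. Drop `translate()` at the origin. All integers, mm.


translate([229, 214, 726]) cube([983, 585, 50]);
translate([295, 280, 0]) cylinder(h = 726, r = 37);
translate([1146, 280, 0]) cylinder(h = 726, r = 37);
translate([295, 733, 0]) cylinder(h = 726, r = 37);
translate([1146, 733, 0]) cylinder(h = 726, r = 37);


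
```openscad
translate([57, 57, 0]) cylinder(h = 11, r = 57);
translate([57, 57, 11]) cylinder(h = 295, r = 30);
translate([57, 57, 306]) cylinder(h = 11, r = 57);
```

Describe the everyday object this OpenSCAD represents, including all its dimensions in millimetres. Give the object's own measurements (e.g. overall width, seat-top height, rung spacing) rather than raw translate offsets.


A spool: two coaxial disc flanges of radius 57 mm and thickness 11 mm, joined by a core cylinder of radius 30 mm and height 295 mm. The lower flange rests on z = 0 and the three cylinders share a vertical axis.


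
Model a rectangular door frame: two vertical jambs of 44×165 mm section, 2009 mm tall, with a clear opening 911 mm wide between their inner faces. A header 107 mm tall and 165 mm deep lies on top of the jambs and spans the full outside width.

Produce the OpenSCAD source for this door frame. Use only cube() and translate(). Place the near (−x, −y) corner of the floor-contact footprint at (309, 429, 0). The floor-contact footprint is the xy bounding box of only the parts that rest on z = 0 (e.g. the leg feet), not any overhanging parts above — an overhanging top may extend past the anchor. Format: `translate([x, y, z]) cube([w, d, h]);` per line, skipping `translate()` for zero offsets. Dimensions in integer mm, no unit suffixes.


translate([309, 429, 0]) cube([44, 165, 2009]);
translate([1264, 429, 0]) cube([44, 165, 2009]);
translate([309, 429, 2009]) cube([999, 165, 107]);


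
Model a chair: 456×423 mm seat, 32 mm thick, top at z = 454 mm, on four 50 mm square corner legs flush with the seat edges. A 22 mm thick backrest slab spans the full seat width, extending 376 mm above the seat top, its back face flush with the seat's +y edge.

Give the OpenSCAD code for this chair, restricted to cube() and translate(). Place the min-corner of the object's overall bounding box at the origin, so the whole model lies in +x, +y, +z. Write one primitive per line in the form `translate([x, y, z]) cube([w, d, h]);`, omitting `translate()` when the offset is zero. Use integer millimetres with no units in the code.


translate([0, 0, 422]) cube([456, 423, 32]);
cube([50, 50, 422]);
translate([406, 0, 0]) cube([50, 50, 422]);
translate([0, 373, 0]) cube([50, 50, 422]);
translate([406, 373, 0]) cube([50, 50, 422]);
translate([0, 401, 454]) cube([456, 22, 376]);


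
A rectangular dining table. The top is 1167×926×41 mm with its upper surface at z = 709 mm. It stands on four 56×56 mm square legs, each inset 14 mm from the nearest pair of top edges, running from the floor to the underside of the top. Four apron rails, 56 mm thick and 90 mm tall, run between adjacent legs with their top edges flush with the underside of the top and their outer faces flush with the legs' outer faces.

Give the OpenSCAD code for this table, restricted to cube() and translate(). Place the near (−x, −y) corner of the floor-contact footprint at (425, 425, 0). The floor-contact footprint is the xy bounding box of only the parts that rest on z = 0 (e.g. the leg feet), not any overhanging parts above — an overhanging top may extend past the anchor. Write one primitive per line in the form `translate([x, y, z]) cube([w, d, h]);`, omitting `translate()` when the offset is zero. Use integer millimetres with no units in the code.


translate([411, 411, 668]) cube([1167, 926, 41]);
translate([425, 425, 0]) cube([56, 56, 668]);
translate([1508, 425, 0]) cube([56, 56, 668]);
translate([425, 1267, 0]) cube([56, 56, 668]);
translate([1508, 1267, 0]) cube([56, 56, 668]);
translate([481, 425, 578]) cube([1027, 56, 90]);
translate([481, 1267, 578]) cube([1027, 56, 90]);
translate([425, 481, 578]) cube([56, 786, 90]);
translate([1508, 481, 578]) cube([56, 786, 90]);


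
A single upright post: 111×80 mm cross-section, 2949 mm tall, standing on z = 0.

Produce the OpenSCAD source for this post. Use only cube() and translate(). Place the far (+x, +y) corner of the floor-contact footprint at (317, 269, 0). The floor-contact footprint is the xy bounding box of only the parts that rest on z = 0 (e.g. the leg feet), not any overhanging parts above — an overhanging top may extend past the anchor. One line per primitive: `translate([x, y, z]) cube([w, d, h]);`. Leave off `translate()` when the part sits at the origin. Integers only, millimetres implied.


translate([206, 189, 0]) cube([111, 80, 2949]);


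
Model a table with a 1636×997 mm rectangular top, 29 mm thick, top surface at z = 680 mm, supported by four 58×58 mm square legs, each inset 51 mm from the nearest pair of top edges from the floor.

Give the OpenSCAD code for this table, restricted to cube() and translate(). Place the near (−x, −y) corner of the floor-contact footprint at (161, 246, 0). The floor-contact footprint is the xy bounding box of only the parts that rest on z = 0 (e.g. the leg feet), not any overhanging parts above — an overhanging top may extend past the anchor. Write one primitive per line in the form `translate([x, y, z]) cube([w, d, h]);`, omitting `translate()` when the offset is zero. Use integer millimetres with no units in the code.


// leg_h = 680 - 29 = 651
translate([110, 195, 651]) cube([1636, 997, 29]);
translate([161, 246, 0]) cube([58, 58, 651]);
translate([1637, 246, 0]) cube([58, 58, 651]);
translate([161, 1083, 0]) cube([58, 58, 651]);
translate([1637, 1083, 0]) cube([58, 58, 651]);


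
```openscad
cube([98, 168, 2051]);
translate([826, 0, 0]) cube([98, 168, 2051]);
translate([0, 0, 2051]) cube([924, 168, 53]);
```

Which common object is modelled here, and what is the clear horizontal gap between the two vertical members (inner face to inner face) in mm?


A door frame. The clear opening width is 728 mm.

Two 2051 mm tall posts with a header on top — a door frame. The left jamb is 98 mm wide at x = 0; the right jamb starts at x = 826. The clear opening is 826 − 98 = 728 mm.


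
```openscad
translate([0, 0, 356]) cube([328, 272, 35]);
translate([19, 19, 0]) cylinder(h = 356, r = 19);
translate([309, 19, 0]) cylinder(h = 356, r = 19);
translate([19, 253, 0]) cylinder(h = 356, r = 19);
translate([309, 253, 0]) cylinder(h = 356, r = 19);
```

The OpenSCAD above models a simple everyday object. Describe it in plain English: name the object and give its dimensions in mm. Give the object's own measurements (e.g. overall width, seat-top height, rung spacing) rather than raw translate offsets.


A simple wooden stool: a rectangular seat 328 mm (x) by 272 mm (y), 35 mm thick, top face at z = 391 mm, on four round legs, each 38 mm in diameter. The legs rest on z = 0, each leg's axis is inset half a diameter from the nearest pair of seat edges (so the leg's bounding box is flush with the corner).


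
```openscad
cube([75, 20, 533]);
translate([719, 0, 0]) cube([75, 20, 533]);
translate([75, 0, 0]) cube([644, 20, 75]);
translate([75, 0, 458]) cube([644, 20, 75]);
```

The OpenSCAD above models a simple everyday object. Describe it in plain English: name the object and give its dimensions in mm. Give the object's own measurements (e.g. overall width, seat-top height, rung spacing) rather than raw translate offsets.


A rectangular picture frame lying in the x–z plane (depth along y). The opening is 644 mm wide (x) by 383 mm tall (z), surrounded by a border 75 mm wide on all four sides. The frame is 20 mm deep and is made of two full-height vertical stiles with two horizontal rails fitted between them.


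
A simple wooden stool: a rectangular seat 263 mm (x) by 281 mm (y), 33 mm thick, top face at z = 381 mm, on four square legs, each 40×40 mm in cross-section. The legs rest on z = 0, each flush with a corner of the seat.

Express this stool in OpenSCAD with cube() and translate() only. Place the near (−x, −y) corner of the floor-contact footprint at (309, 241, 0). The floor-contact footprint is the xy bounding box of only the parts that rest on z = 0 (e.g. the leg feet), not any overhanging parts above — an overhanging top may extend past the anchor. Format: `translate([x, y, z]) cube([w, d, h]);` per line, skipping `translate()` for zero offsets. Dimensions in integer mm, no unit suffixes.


translate([309, 241, 348]) cube([263, 281, 33]);
translate([309, 241, 0]) cube([40, 40, 348]);
translate([532, 241, 0]) cube([40, 40, 348]);
translate([309, 482, 0]) cube([40, 40, 348]);
translate([532, 482, 0]) cube([40, 40, 348]);


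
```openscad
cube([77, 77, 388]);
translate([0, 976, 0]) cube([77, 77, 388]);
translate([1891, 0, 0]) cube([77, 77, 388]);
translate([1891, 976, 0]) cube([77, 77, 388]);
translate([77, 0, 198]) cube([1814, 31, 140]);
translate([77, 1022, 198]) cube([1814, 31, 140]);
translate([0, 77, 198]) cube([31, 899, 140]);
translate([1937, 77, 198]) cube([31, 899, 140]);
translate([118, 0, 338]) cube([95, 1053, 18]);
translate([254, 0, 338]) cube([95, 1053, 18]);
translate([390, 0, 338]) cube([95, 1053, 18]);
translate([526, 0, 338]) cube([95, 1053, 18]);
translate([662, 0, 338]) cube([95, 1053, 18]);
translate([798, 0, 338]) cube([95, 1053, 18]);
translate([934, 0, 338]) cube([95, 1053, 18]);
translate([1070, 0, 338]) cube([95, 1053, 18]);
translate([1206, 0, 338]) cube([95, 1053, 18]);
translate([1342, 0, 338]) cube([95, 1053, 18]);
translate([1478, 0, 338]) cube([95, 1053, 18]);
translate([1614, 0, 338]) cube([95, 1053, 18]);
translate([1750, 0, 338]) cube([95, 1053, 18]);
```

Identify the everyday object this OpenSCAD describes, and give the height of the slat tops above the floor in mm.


A bed frame. The slat-top height is 356 mm.

Four posts, four rails, and a row of slats — a bed frame. Slats sit on the rails at z = 198 + 140 = 338; with slat thickness 18, the top is 356 mm.


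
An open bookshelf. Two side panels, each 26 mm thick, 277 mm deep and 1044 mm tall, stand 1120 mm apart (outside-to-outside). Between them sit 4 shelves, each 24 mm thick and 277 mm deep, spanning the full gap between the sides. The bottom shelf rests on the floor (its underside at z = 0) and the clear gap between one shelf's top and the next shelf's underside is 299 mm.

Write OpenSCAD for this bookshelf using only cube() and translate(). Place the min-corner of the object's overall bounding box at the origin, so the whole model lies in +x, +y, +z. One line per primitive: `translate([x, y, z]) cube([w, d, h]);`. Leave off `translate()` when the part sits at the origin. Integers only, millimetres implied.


cube([26, 277, 1044]);
translate([1094, 0, 0]) cube([26, 277, 1044]);
translate([26, 0, 0]) cube([1068, 277, 24]);
translate([26, 0, 323]) cube([1068, 277, 24]);
translate([26, 0, 646]) cube([1068, 277, 24]);
translate([26, 0, 969]) cube([1068, 277, 24]);
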